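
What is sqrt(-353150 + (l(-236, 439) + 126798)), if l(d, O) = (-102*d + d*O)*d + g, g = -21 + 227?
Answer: sqrt(18543406) ≈ 4306.2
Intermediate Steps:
g = 206
l(d, O) = 206 + d*(-102*d + O*d) (l(d, O) = (-102*d + d*O)*d + 206 = (-102*d + O*d)*d + 206 = d*(-102*d + O*d) + 206 = 206 + d*(-102*d + O*d))
sqrt(-353150 + (l(-236, 439) + 126798)) = sqrt(-353150 + ((206 - 102*(-236)**2 + 439*(-236)**2) + 126798)) = sqrt(-353150 + ((206 - 102*55696 + 439*55696) + 126798)) = sqrt(-353150 + ((206 - 5680992 + 24450544) + 126798)) = sqrt(-353150 + (18769758 + 126798)) = sqrt(-353150 + 18896556) = sqrt(18543406)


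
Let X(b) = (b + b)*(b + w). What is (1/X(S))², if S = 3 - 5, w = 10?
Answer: 1/1024 ≈ 0.00097656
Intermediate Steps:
S = -2
X(b) = 2*b*(10 + b) (X(b) = (b + b)*(b + 10) = (2*b)*(10 + b) = 2*b*(10 + b))
(1/X(S))² = (1/(2*(-2)*(10 - 2)))² = (1/(2*(-2)*8))² = (1/(-32))² = (-1/32)² = 1/1024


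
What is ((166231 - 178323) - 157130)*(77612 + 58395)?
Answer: -23015376554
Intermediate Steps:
((166231 - 178323) - 157130)*(77612 + 58395) = (-12092 - 157130)*136007 = -169222*136007 = -23015376554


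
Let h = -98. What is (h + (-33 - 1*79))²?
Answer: 44100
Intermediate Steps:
(h + (-33 - 1*79))² = (-98 + (-33 - 1*79))² = (-98 + (-33 - 79))² = (-98 - 112)² = (-210)² = 44100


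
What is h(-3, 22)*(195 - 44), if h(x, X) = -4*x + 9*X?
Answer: 31710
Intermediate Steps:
h(-3, 22)*(195 - 44) = (-4*(-3) + 9*22)*(195 - 44) = (12 + 198)*151 = 210*151 = 31710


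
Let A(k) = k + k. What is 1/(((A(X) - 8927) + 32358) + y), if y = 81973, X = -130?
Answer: 1/105144 ≈ 9.5108e-6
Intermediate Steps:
A(k) = 2*k
1/(((A(X) - 8927) + 32358) + y) = 1/(((2*(-130) - 8927) + 32358) + 81973) = 1/(((-260 - 8927) + 32358) + 81973) = 1/((-9187 + 32358) + 81973) = 1/(23171 + 81973) = 1/105144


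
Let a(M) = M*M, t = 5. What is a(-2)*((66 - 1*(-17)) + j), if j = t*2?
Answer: 372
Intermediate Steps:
j = 10 (j = 5*2 = 10)
a(M) = M**2
a(-2)*((66 - 1*(-17)) + j) = (-2)**2*((66 - 1*(-17)) + 10) = 4*((66 + 17) + 10) = 4*(83 + 10) = 4*93 = 372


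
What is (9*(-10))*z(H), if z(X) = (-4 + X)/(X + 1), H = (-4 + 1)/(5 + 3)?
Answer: 630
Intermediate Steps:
H = -3/8 ≈ -0.37500
z(X) = (-4 + X)/(1 + X)
(9*(-10))*z(H) = (9*(-10))*((-4 - 3/8)/(1 - 3/8)) = -90*(-35)/(5/8*8) = -144*(-35)/8 = -90*(-7) = 630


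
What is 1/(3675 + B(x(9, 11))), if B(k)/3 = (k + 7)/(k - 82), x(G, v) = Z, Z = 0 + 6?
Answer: 76/279261 ≈ 0.00027215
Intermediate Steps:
Z = 6
x(G, v) = 6
B(k) = 3*(7 + k)/(-82 + k) (B(k) = 3*((k + 7)/(k - 82)) = 3*((7 + k)/(-82 + k)) = 3*(7 + k)/(-82 + k))
1/(3675 + B(x(9, 11))) = 1/(3675 + 3*(7 + 6)/(-82 + 6)) = 1/(3675 + 3*13/(-76)) = 1/(3675 + 3*(-1/76)*13) = 1/(3675 - 39/76) = 1/(279261/76) = 76/279261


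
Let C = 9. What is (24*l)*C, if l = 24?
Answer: 5184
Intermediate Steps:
(24*l)*C = (24*24)*9 = 576*9 = 5184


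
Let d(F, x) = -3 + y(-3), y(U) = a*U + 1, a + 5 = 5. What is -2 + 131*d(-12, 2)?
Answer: -264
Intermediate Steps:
a = 0 (a = -5 + 5 = 0)
y(U) = 1 (y(U) = 0*U + 1 = 0 + 1 = 1)
d(F, x) = -2 (d(F, x) = -3 + 1 = -2)
-2 + 131*d(-12, 2) = -2 + 131*(-2) = -2 - 262 = -264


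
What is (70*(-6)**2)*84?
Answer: 211680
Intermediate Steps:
(70*(-6)**2)*84 = (70*36)*84 = 2520*84 = 211680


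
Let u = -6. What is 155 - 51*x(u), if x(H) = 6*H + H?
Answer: 2297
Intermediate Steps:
x(H) = 7*H
155 - 51*x(u) = 155 - 357*(-6) = 155 - 51*(-42) = 155 + 2142 = 2297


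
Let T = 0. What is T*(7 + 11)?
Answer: 0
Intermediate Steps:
T*(7 + 11) = 0*(7 + 11) = 0*18 = 0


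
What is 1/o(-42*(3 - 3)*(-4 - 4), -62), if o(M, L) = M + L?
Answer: -1/62 ≈ -0.016129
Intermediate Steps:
o(M, L) = L + M
1/o(-42*(3 - 3)*(-4 - 4), -62) = 1/(-62 - 42*(3 - 3)*(-4 - 4)) = 1/(-62 - 0*(-8)) = 1/(-62 - 42*0) = 1/(-62 + 0) = 1/(-62) = -1/62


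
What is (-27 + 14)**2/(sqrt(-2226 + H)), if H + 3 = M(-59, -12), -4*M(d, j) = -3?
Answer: -338*I*sqrt(8913)/8913 ≈ -3.5802*I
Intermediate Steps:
M(d, j) = 3/4 (M(d, j) = -1/4*(-3) = 3/4)
H = -9/4 (H = -3 + 3/4 = -9/4 ≈ -2.2500)
(-27 + 14)**2/(sqrt(-2226 + H)) = (-27 + 14)**2/(sqrt(-2226 - 9/4)) = (-13)**2/(sqrt(-8913/4)) = 169/((I*sqrt(8913)/2)) = 169*(-2*I*sqrt(8913)/8913) = -338*I*sqrt(8913)/8913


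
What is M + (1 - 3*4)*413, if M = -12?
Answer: -4555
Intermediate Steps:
M + (1 - 3*4)*413 = -12 + (1 - 3*4)*413 = -12 + (1 - 12)*413 = -12 - 11*413 = -12 - 4543 = -4555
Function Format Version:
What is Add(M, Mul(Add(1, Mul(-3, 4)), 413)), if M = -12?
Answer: -4555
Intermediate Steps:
Add(M, Mul(Add(1, Mul(-3, 4)), 413)) = Add(-12, Mul(Add(1, Mul(-3, 4)), 413)) = Add(-12, Mul(Add(1, -12), 413)) = Add(-12, Mul(-11, 413)) = Add(-12, -4543) = -4555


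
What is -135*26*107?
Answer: -375570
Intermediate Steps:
-135*26*107 = -3510*107 = -375570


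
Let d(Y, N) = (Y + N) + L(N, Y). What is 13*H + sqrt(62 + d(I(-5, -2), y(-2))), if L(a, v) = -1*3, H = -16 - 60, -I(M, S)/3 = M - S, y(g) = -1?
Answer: -988 + sqrt(67) ≈ -979.81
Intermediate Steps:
I(M, S) = -3*M + 3*S (I(M, S) = -3*(M - S) = -3*M + 3*S)
H = -76
L(a, v) = -3
d(Y, N) = -3 + N + Y (d(Y, N) = (Y + N) - 3 = (N + Y) - 3 = -3 + N + Y)
13*H + sqrt(62 + d(I(-5, -2), y(-2))) = 13*(-76) + sqrt(62 + (-3 - 1 + (-3*(-5) + 3*(-2)))) = -988 + sqrt(62 + (-3 - 1 + (15 - 6))) = -988 + sqrt(62 + (-3 - 1 + 9)) = -988 + sqrt(62 + 5) = -988 + sqrt(67)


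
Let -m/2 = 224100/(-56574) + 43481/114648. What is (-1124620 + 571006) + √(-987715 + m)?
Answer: -553614 + I*√8015493101896546150479/90084666 ≈ -5.5361e+5 + 993.83*I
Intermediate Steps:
m = 1290706817/180169332 (m = -2*(224100/(-56574) + 43481/114648) = -2*(224100*(-1/56574) + 43481*(1/114648)) = -2*(-12450/3143 + 43481/114648) = -2*(-1290706817/360338664) = 1290706817/180169332 ≈ 7.1639)
(-1124620 + 571006) + √(-987715 + m) = (-1124620 + 571006) + √(-987715 + 1290706817/180169332) = -553614 + √(-177954661049563/180169332) = -553614 + I*√8015493101896546150479/90084666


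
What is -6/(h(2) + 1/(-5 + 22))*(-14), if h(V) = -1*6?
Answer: -1428/101 ≈ -14.139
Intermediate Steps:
h(V) = -6
-6/(h(2) + 1/(-5 + 22))*(-14) = -6/(-6 + 1/(-5 + 22))*(-14) = -6/(-6 + 1/17)*(-14) = -6/(-101/17)*(-14) = -6*(-17/101)*(-14) = (102/101)*(-14) = -1428/101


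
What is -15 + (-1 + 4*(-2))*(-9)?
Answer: 66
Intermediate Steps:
-15 + (-1 + 4*(-2))*(-9) = -15 + (-1 - 8)*(-9) = -15 - 9*(-9) = -15 + 81 = 66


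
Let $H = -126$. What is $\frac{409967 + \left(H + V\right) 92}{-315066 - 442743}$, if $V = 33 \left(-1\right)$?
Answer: $- \frac{395339}{757809} \approx -0.52169$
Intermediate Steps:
$V = -33$
$\frac{409967 + \left(H + V\right) 92}{-315066 - 442743} = \frac{409967 + \left(-126 - 33\right) 92}{-315066 - 442743} = \frac{409967 - 14628}{-757809} = \left(409967 - 14628\right) \left(- \frac{1}{757809}\right) = 395339 \left(- \frac{1}{757809}\right) = - \frac{395339}{757809}$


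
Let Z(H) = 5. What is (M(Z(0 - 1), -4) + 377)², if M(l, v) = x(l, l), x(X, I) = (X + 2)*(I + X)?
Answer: 199809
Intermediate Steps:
x(X, I) = (2 + X)*(I + X)
M(l, v) = 2*l² + 4*l (M(l, v) = l² + 2*l + 2*l + l*l = l² + 2*l + 2*l + l² = 2*l² + 4*l)
(M(Z(0 - 1), -4) + 377)² = (2*5*(2 + 5) + 377)² = (2*5*7 + 377)² = (70 + 377)² = 447² = 199809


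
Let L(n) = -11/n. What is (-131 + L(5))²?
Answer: 443556/25 ≈ 17742.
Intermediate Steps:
(-131 + L(5))² = (-131 - 11/5)² = (-666/5)² = 443556/25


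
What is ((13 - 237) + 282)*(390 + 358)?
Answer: 43384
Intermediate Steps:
((13 - 237) + 282)*(390 + 358) = (-224 + 282)*748 = 58*748 = 43384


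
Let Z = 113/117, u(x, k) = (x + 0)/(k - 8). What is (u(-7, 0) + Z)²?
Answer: 2968729/876096 ≈ 3.3886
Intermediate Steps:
u(x, k) = x/(-8 + k)
Z = 113/117 (Z = 113*(1/117) = 113/117 ≈ 0.96581)
(u(-7, 0) + Z)² = (-7/(-8 + 0) + 113/117)² = (-7/(-8) + 113/117)² = (-7*(-⅛) + 113/117)² = (7/8 + 113/117)² = (1723/936)² = 2968729/876096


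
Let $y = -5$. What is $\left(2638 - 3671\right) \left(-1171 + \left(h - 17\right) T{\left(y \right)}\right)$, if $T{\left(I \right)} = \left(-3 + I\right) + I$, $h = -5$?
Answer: $914205$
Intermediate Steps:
$T{\left(I \right)} = -3 + 2 I$
$\left(2638 - 3671\right) \left(-1171 + \left(h - 17\right) T{\left(y \right)}\right) = \left(2638 - 3671\right) \left(-1171 + \left(-5 - 17\right) \left(-3 + 2 \left(-5\right)\right)\right) = - 1033 \left(-1171 - 22 \left(-3 - 10\right)\right) = - 1033 \left(-1171 - -286\right) = - 1033 \left(-1171 + 286\right) = \left(-1033\right) \left(-885\right) = 914205$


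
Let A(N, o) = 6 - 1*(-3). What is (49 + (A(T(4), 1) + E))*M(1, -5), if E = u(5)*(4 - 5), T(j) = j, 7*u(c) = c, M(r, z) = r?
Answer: 401/7 ≈ 57.286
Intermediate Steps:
u(c) = c/7
A(N, o) = 9 (A(N, o) = 6 + 3 = 9)
E = -5/7 (E = ((⅐)*5)*(4 - 5) = (5/7)*(-1) = -5/7 ≈ -0.71429)
(49 + (A(T(4), 1) + E))*M(1, -5) = (49 + (9 - 5/7))*1 = (49 + 58/7)*1 = (401/7)*1 = 401/7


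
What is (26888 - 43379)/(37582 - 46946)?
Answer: 16491/9364 ≈ 1.7611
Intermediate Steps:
(26888 - 43379)/(37582 - 46946) = -16491/(-9364) = -16491*(-1/9364) = 16491/9364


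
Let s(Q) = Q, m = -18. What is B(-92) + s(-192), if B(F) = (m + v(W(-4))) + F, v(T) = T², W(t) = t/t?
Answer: -301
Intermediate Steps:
W(t) = 1
B(F) = -17 + F (B(F) = (-18 + 1²) + F = (-18 + 1) + F = -17 + F)
B(-92) + s(-192) = (-17 - 92) - 192 = -109 - 192 = -301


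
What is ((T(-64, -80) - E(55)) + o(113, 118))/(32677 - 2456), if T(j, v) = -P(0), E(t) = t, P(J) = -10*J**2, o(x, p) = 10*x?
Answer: 1075/30221 ≈ 0.035571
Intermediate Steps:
T(j, v) = 0 (T(j, v) = -(-10)*0**2 = -(-10)*0 = -1*0 = 0)
((T(-64, -80) - E(55)) + o(113, 118))/(32677 - 2456) = ((0 - 1*55) + 10*113)/(32677 - 2456) = ((0 - 55) + 1130)/30221 = (-55 + 1130)*(1/30221) = 1075*(1/30221) = 1075/30221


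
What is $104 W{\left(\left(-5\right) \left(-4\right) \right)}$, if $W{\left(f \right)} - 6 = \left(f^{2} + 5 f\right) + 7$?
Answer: $53352$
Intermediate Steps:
$W{\left(f \right)} = 13 + f^{2} + 5 f$ ($W{\left(f \right)} = 6 + \left(\left(f^{2} + 5 f\right) + 7\right) = 6 + \left(7 + f^{2} + 5 f\right) = 13 + f^{2} + 5 f$)
$104 W{\left(\left(-5\right) \left(-4\right) \right)} = 104 \left(13 + \left(\left(-5\right) \left(-4\right)\right)^{2} + 5 \left(\left(-5\right) \left(-4\right)\right)\right) = 104 \left(13 + 20^{2} + 5 \cdot 20\right) = 104 \left(13 + 400 + 100\right) = 104 \cdot 513 = 53352$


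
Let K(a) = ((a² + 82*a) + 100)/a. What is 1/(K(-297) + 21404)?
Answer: 297/6293033 ≈ 4.7195e-5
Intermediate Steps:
K(a) = (100 + a² + 82*a)/a
1/(K(-297) + 21404) = 1/((82 - 297 + 100/(-297)) + 21404) = 1/((82 - 297 + 100*(-1/297)) + 21404) = 1/((82 - 297 - 100/297) + 21404) = 1/(-63955/297 + 21404) = 1/(6293033/297) = 297/6293033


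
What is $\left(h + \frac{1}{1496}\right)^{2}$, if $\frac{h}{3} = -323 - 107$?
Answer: $\frac{3724278565921}{2238016} \approx 1.6641 \cdot 10^{6}$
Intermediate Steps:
$h = -1290$ ($h = 3 \left(-323 - 107\right) = 3 \left(-430\right) = -1290$)
$\left(h + \frac{1}{1496}\right)^{2} = \left(-1290 + \frac{1}{1496}\right)^{2} = \left(- \frac{1929839}{1496}\right)^{2} = \frac{3724278565921}{2238016}$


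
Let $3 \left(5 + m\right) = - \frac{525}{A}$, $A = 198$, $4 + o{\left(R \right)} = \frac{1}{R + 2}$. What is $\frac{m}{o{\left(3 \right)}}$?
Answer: $\frac{5825}{3762} \approx 1.5484$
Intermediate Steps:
$o{\left(R \right)} = -4 + \frac{1}{2 + R}$ ($o{\left(R \right)} = -4 + \frac{1}{R + 2} = -4 + \frac{1}{2 + R}$)
$m = - \frac{1165}{198}$ ($m = -5 + \frac{\left(-525\right) \frac{1}{198}}{3} = -5 + \frac{1}{3} \left(- \frac{175}{66}\right) = -5 - \frac{175}{198} = - \frac{1165}{198} \approx -5.8838$)
$\frac{m}{o{\left(3 \right)}} = - \frac{1165}{198 \frac{-7 - 12}{2 + 3}} = - \frac{1165}{198 \frac{-7 - 12}{5}} = - \frac{1165}{198 \cdot \frac{1}{5} \left(-19\right)} = - \frac{1165}{198 \left(- \frac{19}{5}\right)} = \left(- \frac{1165}{198}\right) \left(- \frac{5}{19}\right) = \frac{5825}{3762}$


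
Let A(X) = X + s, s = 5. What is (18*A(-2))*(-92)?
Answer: -4968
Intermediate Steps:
A(X) = 5 + X (A(X) = X + 5 = 5 + X)
(18*A(-2))*(-92) = (18*(5 - 2))*(-92) = (18*3)*(-92) = 54*(-92) = -4968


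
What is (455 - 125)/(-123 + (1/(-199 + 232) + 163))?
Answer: 10890/1321 ≈ 8.2438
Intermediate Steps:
(455 - 125)/(-123 + (1/(-199 + 232) + 163)) = 330/(-123 + (1/33 + 163)) = 330/(-123 + 5380/33) = 330/(1321/33) = 330*(33/1321) = 10890/1321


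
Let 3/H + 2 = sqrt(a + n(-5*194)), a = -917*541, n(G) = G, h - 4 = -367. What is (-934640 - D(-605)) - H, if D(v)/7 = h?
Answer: -463319382023/497071 + 3*I*sqrt(497067)/497071 ≈ -9.321e+5 + 0.0042551*I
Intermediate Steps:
h = -363 (h = 4 - 367 = -363)
D(v) = -2541 (D(v) = 7*(-363) = -2541)
a = -496097
H = 3/(-2 + I*sqrt(497067)) (H = 3/(-2 + sqrt(-496097 - 5*194)) = 3/(-2 + sqrt(-496097 - 970)) = 3/(-2 + sqrt(-497067)) = 3/(-2 + I*sqrt(497067)) ≈ -1.2071e-5 - 0.0042551*I)
(-934640 - D(-605)) - H = (-934640 - 1*(-2541)) - (-6/497071 - 3*I*sqrt(497067)/497071) = (-934640 + 2541) + (6/497071 + 3*I*sqrt(497067)/497071) = -932099 + (6/497071 + 3*I*sqrt(497067)/497071) = -463319382023/497071 + 3*I*sqrt(497067)/497071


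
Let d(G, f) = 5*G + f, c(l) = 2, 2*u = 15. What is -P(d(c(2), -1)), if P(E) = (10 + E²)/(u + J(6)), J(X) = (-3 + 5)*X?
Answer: -14/3 ≈ -4.6667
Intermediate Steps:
u = 15/2 (u = (½)*15 = 15/2 ≈ 7.5000)
J(X) = 2*X
d(G, f) = f + 5*G
P(E) = 20/39 + 2*E²/39 (P(E) = (10 + E²)/(15/2 + 2*6) = (10 + E²)/(15/2 + 12) = (10 + E²)/(39/2) = (10 + E²)*(2/39) = 20/39 + 2*E²/39)
-P(d(c(2), -1)) = -(20/39 + 2*(-1 + 5*2)²/39) = -(20/39 + 2*(-1 + 10)²/39) = -(20/39 + (2/39)*9²) = -(20/39 + (2/39)*81) = -(20/39 + 54/13) = -1*14/3 = -14/3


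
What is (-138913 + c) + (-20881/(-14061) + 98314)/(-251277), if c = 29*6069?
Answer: 131038157893901/3533205897 ≈ 37088.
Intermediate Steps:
c = 176001
(-138913 + c) + (-20881/(-14061) + 98314)/(-251277) = (-138913 + 176001) + (-20881/(-14061) + 98314)/(-251277) = 37088 + (-20881*(-1/14061) + 98314)*(-1/251277) = 37088 + (20881/14061 + 98314)*(-1/251277) = 37088 + (1382414035/14061)*(-1/251277) = 37088 - 1382414035/3533205897 = 131038157893901/3533205897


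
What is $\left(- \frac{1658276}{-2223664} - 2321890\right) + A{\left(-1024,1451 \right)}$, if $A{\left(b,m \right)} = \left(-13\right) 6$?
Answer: $- \frac{1290818748119}{555916} \approx -2.322 \cdot 10^{6}$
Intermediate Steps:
$A{\left(b,m \right)} = -78$
$\left(- \frac{1658276}{-2223664} - 2321890\right) + A{\left(-1024,1451 \right)} = \left(- \frac{1658276}{-2223664} - 2321890\right) - 78 = \left(\left(-1658276\right) \left(- \frac{1}{2223664}\right) - 2321890\right) - 78 = \left(\frac{414569}{555916} - 2321890\right) - 78 = - \frac{1290775386671}{555916} - 78 = - \frac{1290818748119}{555916}$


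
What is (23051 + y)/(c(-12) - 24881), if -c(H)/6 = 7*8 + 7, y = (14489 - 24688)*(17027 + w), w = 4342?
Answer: 217919380/25259 ≈ 8627.4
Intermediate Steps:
y = -217942431 (y = (14489 - 24688)*(17027 + 4342) = -10199*21369 = -217942431)
c(H) = -378 (c(H) = -6*(7*8 + 7) = -6*(56 + 7) = -6*63 = -378)
(23051 + y)/(c(-12) - 24881) = (23051 - 217942431)/(-378 - 24881) = -217919380/(-25259) = -217919380*(-1/25259) = 217919380/25259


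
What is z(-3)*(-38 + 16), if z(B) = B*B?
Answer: -198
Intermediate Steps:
z(B) = B²
z(-3)*(-38 + 16) = (-3)²*(-38 + 16) = 9*(-22) = -198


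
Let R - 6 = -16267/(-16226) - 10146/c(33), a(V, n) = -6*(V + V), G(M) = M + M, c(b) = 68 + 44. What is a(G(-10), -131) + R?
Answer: 10151845/64904 ≈ 156.41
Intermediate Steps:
c(b) = 112
G(M) = 2*M
a(V, n) = -12*V
R = -5425115/64904 (R = 6 + (-16267/(-16226) - 10146/112) = 6 + (-16267*(-1/16226) - 10146*1/112) = 6 + (16267/16226 - 5073/56) = 6 - 5814539/64904 = -5425115/64904 ≈ -83.587)
a(G(-10), -131) + R = -24*(-10) - 5425115/64904 = -12*(-20) - 5425115/64904 = 240 - 5425115/64904 = 10151845/64904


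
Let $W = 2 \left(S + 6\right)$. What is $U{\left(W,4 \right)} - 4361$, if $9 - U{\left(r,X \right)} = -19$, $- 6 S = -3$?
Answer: $-4333$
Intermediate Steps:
$S = \frac{1}{2}$ ($S = \left(- \frac{1}{6}\right) \left(-3\right) = \frac{1}{2} \approx 0.5$)
$W = 13$ ($W = 2 \left(\frac{1}{2} + 6\right) = 2 \cdot \frac{13}{2} = 13$)
$U{\left(r,X \right)} = 28$ ($U{\left(r,X \right)} = 9 - -19 = 9 + 19 = 28$)
$U{\left(W,4 \right)} - 4361 = 28 - 4361 = -4333$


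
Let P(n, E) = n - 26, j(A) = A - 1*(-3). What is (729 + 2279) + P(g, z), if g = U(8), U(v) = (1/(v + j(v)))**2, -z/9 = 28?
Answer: 1076503/361 ≈ 2982.0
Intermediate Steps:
z = -252 (z = -9*28 = -252)
j(A) = 3 + A (j(A) = A + 3 = 3 + A)
U(v) = (3 + 2*v)**(-2) (U(v) = (1/(v + (3 + v)))**2 = (1/(3 + 2*v))**2 = (3 + 2*v)**(-2))
g = 1/361 (g = (3 + 2*8)**(-2) = (3 + 16)**(-2) = 19**(-2) = 1/361 ≈ 0.0027701)
P(n, E) = -26 + n
(729 + 2279) + P(g, z) = (729 + 2279) + (-26 + 1/361) = 3008 - 9385/361 = 1076503/361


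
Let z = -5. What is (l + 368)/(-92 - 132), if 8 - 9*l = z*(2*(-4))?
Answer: -205/126 ≈ -1.6270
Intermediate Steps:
l = -32/9 (l = 8/9 - (-5)*2*(-4)/9 = 8/9 - (-5)*(-8)/9 = 8/9 - ⅑*40 = 8/9 - 40/9 = -32/9 ≈ -3.5556)
(l + 368)/(-92 - 132) = (-32/9 + 368)/(-92 - 132) = (3280/9)/(-224) = (3280/9)*(-1/224) = -205/126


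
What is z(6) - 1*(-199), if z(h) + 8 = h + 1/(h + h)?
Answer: 2365/12 ≈ 197.08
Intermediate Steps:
z(h) = -8 + h + 1/(2*h) (z(h) = -8 + (h + 1/(h + h)) = -8 + (h + 1/(2*h)) = -8 + h + 1/(2*h))
z(6) - 1*(-199) = (-8 + 6 + (½)/6) - 1*(-199) = (-8 + 6 + (½)*(⅙)) + 199 = (-8 + 6 + 1/12) + 199 = -23/12 + 199 = 2365/12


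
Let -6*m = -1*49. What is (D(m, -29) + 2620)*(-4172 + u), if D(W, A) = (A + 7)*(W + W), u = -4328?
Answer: -57647000/3 ≈ -1.9216e+7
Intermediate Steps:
m = 49/6 (m = -(-1)*49/6 = -⅙*(-49) = 49/6 ≈ 8.1667)
D(W, A) = 2*W*(7 + A) (D(W, A) = (7 + A)*(2*W) = 2*W*(7 + A))
(D(m, -29) + 2620)*(-4172 + u) = (2*(49/6)*(7 - 29) + 2620)*(-4172 - 4328) = (2*(49/6)*(-22) + 2620)*(-8500) = (-1078/3 + 2620)*(-8500) = (6782/3)*(-8500) = -57647000/3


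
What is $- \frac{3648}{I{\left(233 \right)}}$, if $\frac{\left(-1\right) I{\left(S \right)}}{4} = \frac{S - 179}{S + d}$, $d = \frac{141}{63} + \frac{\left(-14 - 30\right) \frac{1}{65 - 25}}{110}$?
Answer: $\frac{18771202}{4725} \approx 3972.7$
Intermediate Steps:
$d = \frac{4679}{2100}$ ($d = 141 \cdot \frac{1}{63} + - \frac{44}{40} \cdot \frac{1}{110} = \frac{47}{21} + \left(-44\right) \frac{1}{40} \cdot \frac{1}{110} = \frac{47}{21} - \frac{1}{100} = \frac{4679}{2100} \approx 2.2281$)
$I{\left(S \right)} = - \frac{4 \left(-179 + S\right)}{\frac{4679}{2100} + S}$ ($I{\left(S \right)} = - 4 \frac{S - 179}{S + \frac{4679}{2100}} = - 4 \frac{-179 + S}{\frac{4679}{2100} + S} = - \frac{4 \left(-179 + S\right)}{\frac{4679}{2100} + S}$)
$- \frac{3648}{I{\left(233 \right)}} = - \frac{3648}{8400 \frac{1}{4679 + 2100 \cdot 233} \left(179 - 233\right)} = - \frac{3648}{8400 \frac{1}{4679 + 489300} \left(179 - 233\right)} = - \frac{3648}{8400 \cdot \frac{1}{493979} \left(-54\right)} = - \frac{3648}{- \frac{453600}{493979}} = \left(-3648\right) \left(- \frac{493979}{453600}\right) = \frac{18771202}{4725}$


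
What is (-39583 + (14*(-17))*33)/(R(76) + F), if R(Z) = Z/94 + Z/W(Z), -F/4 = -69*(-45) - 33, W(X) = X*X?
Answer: 169444964/43889801 ≈ 3.8607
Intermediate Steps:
W(X) = X**2
F = -12288 (F = -4*(-69*(-45) - 33) = -4*(3105 - 33) = -4*3072 = -12288)
R(Z) = 1/Z + Z/94 (R(Z) = Z/94 + Z/(Z**2) = Z*(1/94) + Z/Z**2 = Z/94 + 1/Z = 1/Z + Z/94)
(-39583 + (14*(-17))*33)/(R(76) + F) = (-39583 + (14*(-17))*33)/((1/76 + (1/94)*76) - 12288) = (-39583 - 238*33)/((1/76 + 38/47) - 12288) = (-39583 - 7854)/(2935/3572 - 12288) = -47437/(-43889801/3572) = -47437*(-3572/43889801) = 169444964/43889801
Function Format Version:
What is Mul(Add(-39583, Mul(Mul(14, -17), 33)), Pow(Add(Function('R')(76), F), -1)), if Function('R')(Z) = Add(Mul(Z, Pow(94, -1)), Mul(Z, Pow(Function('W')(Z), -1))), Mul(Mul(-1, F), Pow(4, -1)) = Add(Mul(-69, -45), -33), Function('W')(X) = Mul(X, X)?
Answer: Rational(169444964, 43889801) ≈ 3.8607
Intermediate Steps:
Function('W')(X) = Pow(X, 2)
F = -12288 (F = Mul(-4, Add(Mul(-69, -45), -33)) = Mul(-4, Add(3105, -33)) = Mul(-4, 3072) = -12288)
Function('R')(Z) = Add(Pow(Z, -1), Mul(Rational(1, 94), Z)) (Function('R')(Z) = Add(Mul(Z, Pow(94, -1)), Mul(Z, Pow(Pow(Z, 2), -1))) = Add(Mul(Z, Rational(1, 94)), Mul(Z, Pow(Z, -2))) = Add(Mul(Rational(1, 94), Z), Pow(Z, -1)) = Add(Pow(Z, -1), Mul(Rational(1, 94), Z)))
Mul(Add(-39583, Mul(Mul(14, -17), 33)), Pow(Add(Function('R')(76), F), -1)) = Mul(Add(-39583, Mul(Mul(14, -17), 33)), Pow(Add(Add(Pow(76, -1), Mul(Rational(1, 94), 76)), -12288), -1)) = Mul(Add(-39583, Mul(-238, 33)), Pow(Add(Add(Rational(1, 76), Rational(38, 47)), -12288), -1)) = Mul(Add(-39583, -7854), Pow(Add(Rational(2935, 3572), -12288), -1)) = Mul(-47437, Pow(Rational(-43889801, 3572), -1)) = Mul(-47437, Rational(-3572, 43889801)) = Rational(169444964, 43889801)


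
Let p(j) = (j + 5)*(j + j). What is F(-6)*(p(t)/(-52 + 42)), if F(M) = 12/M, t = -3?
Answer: -12/5 ≈ -2.4000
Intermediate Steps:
p(j) = 2*j*(5 + j) (p(j) = (5 + j)*(2*j) = 2*j*(5 + j))
F(-6)*(p(t)/(-52 + 42)) = (12/(-6))*((2*(-3)*(5 - 3))/(-52 + 42)) = (12*(-1/6))*((2*(-3)*2)/(-10)) = -(-24)*(-1)/10 = -2*6/5 = -12/5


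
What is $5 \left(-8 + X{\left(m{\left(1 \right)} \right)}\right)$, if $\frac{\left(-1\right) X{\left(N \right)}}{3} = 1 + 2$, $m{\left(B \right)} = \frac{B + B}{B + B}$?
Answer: $-85$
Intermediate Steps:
$m{\left(B \right)} = 1$ ($m{\left(B \right)} = \frac{2 B}{2 B} = 2 B \frac{1}{2 B} = 1$)
$X{\left(N \right)} = -9$ ($X{\left(N \right)} = - 3 \left(1 + 2\right) = \left(-3\right) 3 = -9$)
$5 \left(-8 + X{\left(m{\left(1 \right)} \right)}\right) = 5 \left(-8 - 9\right) = 5 \left(-17\right) = -85$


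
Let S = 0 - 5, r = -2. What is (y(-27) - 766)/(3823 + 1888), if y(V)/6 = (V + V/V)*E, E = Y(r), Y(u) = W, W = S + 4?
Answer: -610/5711 ≈ -0.10681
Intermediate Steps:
S = -5
W = -1 (W = -5 + 4 = -1)
Y(u) = -1
E = -1
y(V) = -6 - 6*V (y(V) = 6*((V + V/V)*(-1)) = 6*((V + 1)*(-1)) = 6*((1 + V)*(-1)) = 6*(-1 - V) = -6 - 6*V)
(y(-27) - 766)/(3823 + 1888) = ((-6 - 6*(-27)) - 766)/(3823 + 1888) = ((-6 + 162) - 766)/5711 = (156 - 766)*(1/5711) = -610*1/5711 = -610/5711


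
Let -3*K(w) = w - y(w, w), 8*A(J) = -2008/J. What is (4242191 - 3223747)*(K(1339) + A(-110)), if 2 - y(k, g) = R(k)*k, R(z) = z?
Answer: -33501312585398/55 ≈ -6.0911e+11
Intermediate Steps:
A(J) = -251/J (A(J) = (-2008/J)/8 = -251/J)
y(k, g) = 2 - k² (y(k, g) = 2 - k*k = 2 - k²)
K(w) = ⅔ - w/3 - w²/3 (K(w) = -(w - (2 - w²))/3 = -(w + (-2 + w²))/3 = -(-2 + w + w²)/3 = ⅔ - w/3 - w²/3)
(4242191 - 3223747)*(K(1339) + A(-110)) = (4242191 - 3223747)*((⅔ - ⅓*1339 - ⅓*1339²) - 251/(-110)) = 1018444*((⅔ - 1339/3 - ⅓*1792921) - 251*(-1/110)) = 1018444*((⅔ - 1339/3 - 1792921/3) + 251/110) = 1018444*(-598086 + 251/110) = 1018444*(-65789209/110) = -33501312585398/55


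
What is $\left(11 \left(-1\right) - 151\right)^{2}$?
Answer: $26244$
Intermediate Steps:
$\left(11 \left(-1\right) - 151\right)^{2} = \left(-11 - 151\right)^{2} = \left(-162\right)^{2} = 26244$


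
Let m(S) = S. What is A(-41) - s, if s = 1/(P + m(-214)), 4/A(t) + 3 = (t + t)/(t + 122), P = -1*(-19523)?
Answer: -6256441/6275425 ≈ -0.99697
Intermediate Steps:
P = 19523
A(t) = 4/(-3 + 2*t/(122 + t)) (A(t) = 4/(-3 + (t + t)/(t + 122)) = 4/(-3 + (2*t)/(122 + t)) = 4/(-3 + 2*t/(122 + t)))
s = 1/19309 (s = 1/(19523 - 214) = 1/19309 ≈ 5.1789e-5)
A(-41) - s = 4*(-122 - 1*(-41))/(366 - 41) - 1*1/19309 = 4*(-122 + 41)/325 - 1/19309 = 4*(1/325)*(-81) - 1/19309 = -324/325 - 1/19309 = -6256441/6275425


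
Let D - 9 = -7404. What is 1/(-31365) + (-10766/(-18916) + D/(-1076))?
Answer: 1187693648881/159597791460 ≈ 7.4418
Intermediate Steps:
D = -7395 (D = 9 - 7404 = -7395)
1/(-31365) + (-10766/(-18916) + D/(-1076)) = 1/(-31365) + (-10766/(-18916) - 7395/(-1076)) = -1/31365 + (-10766*(-1/18916) - 7395*(-1/1076)) = -1/31365 + (5383/9458 + 7395/1076) = -1/31365 + 37867009/5088404 = 1187693648881/159597791460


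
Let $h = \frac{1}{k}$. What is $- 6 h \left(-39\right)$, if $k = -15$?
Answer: $- \frac{78}{5} \approx -15.6$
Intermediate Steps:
$h = - \frac{1}{15}$ ($h = \frac{1}{-15} = - \frac{1}{15} \approx -0.066667$)
$- 6 h \left(-39\right) = \left(-6\right) \left(- \frac{1}{15}\right) \left(-39\right) = \frac{2}{5} \left(-39\right) = - \frac{78}{5}$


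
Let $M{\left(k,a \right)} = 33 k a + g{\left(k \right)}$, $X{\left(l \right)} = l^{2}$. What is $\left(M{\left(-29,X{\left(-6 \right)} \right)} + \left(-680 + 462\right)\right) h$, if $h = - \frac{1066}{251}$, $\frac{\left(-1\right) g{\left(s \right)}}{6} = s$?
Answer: $\frac{36772736}{251} \approx 1.4651 \cdot 10^{5}$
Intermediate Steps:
$g{\left(s \right)} = - 6 s$
$h = - \frac{1066}{251}$ ($h = \left(-1066\right) \frac{1}{251} = - \frac{1066}{251} \approx -4.247$)
$M{\left(k,a \right)} = - 6 k + 33 a k$ ($M{\left(k,a \right)} = 33 k a - 6 k = 33 a k - 6 k = - 6 k + 33 a k$)
$\left(M{\left(-29,X{\left(-6 \right)} \right)} + \left(-680 + 462\right)\right) h = \left(3 \left(-29\right) \left(-2 + 11 \left(-6\right)^{2}\right) + \left(-680 + 462\right)\right) \left(- \frac{1066}{251}\right) = \left(3 \left(-29\right) \left(-2 + 11 \cdot 36\right) - 218\right) \left(- \frac{1066}{251}\right) = \left(3 \left(-29\right) \left(-2 + 396\right) - 218\right) \left(- \frac{1066}{251}\right) = \left(3 \left(-29\right) 394 - 218\right) \left(- \frac{1066}{251}\right) = \left(-34278 - 218\right) \left(- \frac{1066}{251}\right) = \left(-34496\right) \left(- \frac{1066}{251}\right) = \frac{36772736}{251}$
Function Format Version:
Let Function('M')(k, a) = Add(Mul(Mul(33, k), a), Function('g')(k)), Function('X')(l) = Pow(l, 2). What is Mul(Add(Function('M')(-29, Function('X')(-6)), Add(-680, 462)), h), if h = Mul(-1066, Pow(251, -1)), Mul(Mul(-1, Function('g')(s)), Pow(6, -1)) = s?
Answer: Rational(36772736, 251) ≈ 1.4651e+5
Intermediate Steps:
Function('g')(s) = Mul(-6, s)
h = Rational(-1066, 251) (h = Mul(-1066, Rational(1, 251)) = Rational(-1066, 251) ≈ -4.2470)
Function('M')(k, a) = Add(Mul(-6, k), Mul(33, a, k)) (Function('M')(k, a) = Add(Mul(Mul(33, k), a), Mul(-6, k)) = Add(Mul(33, a, k), Mul(-6, k)) = Add(Mul(-6, k), Mul(33, a, k)))
Mul(Add(Function('M')(-29, Function('X')(-6)), Add(-680, 462)), h) = Mul(Add(Mul(3, -29, Add(-2, Mul(11, Pow(-6, 2)))), Add(-680, 462)), Rational(-1066, 251)) = Mul(Add(Mul(3, -29, Add(-2, Mul(11, 36))), -218), Rational(-1066, 251)) = Mul(Add(Mul(3, -29, Add(-2, 396)), -218), Rational(-1066, 251)) = Mul(Add(Mul(3, -29, 394), -218), Rational(-1066, 251)) = Mul(Add(-34278, -218), Rational(-1066, 251)) = Mul(-34496, Rational(-1066, 251)) = Rational(36772736, 251)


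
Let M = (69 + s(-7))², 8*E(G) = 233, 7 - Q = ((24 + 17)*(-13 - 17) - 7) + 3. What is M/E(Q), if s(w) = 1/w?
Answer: 1858592/11417 ≈ 162.79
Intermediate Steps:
Q = 1241 (Q = 7 - (((24 + 17)*(-13 - 17) - 7) + 3) = 7 - ((41*(-30) - 7) + 3) = 7 - ((-1230 - 7) + 3) = 7 - (-1237 + 3) = 7 - 1*(-1234) = 7 + 1234 = 1241)
E(G) = 233/8 (E(G) = (⅛)*233 = 233/8)
M = 232324/49 (M = (69 + 1/(-7))² = (69 - ⅐)² = (482/7)² = 232324/49 ≈ 4741.3)
M/E(Q) = 232324/(49*(233/8)) = (232324/49)*(8/233) = 1858592/11417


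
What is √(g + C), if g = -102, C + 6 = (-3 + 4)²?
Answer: I*√107 ≈ 10.344*I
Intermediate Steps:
C = -5 (C = -6 + (-3 + 4)² = -6 + 1² = -6 + 1 = -5)
√(g + C) = √(-102 - 5) = √(-107) = I*√107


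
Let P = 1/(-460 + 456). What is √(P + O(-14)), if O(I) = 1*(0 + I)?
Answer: I*√57/2 ≈ 3.7749*I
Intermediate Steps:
O(I) = I (O(I) = 1*I = I)
P = -¼ (P = 1/(-4) = -¼ ≈ -0.25000)
√(P + O(-14)) = √(-¼ - 14) = √(-57/4) = I*√57/2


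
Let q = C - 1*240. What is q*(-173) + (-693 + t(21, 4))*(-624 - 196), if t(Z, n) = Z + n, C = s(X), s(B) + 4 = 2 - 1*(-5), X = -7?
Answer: 588761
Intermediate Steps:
s(B) = 3 (s(B) = -4 + (2 - 1*(-5)) = -4 + (2 + 5) = -4 + 7 = 3)
C = 3
q = -237 (q = 3 - 1*240 = 3 - 240 = -237)
q*(-173) + (-693 + t(21, 4))*(-624 - 196) = -237*(-173) + (-693 + (21 + 4))*(-624 - 196) = 41001 + (-693 + 25)*(-820) = 41001 - 668*(-820) = 41001 + 547760 = 588761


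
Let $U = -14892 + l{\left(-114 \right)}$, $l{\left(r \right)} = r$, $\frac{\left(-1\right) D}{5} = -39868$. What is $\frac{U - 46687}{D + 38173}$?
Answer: $- \frac{61693}{237513} \approx -0.25975$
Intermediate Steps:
$D = 199340$ ($D = \left(-5\right) \left(-39868\right) = 199340$)
$U = -15006$ ($U = -14892 - 114 = -15006$)
$\frac{U - 46687}{D + 38173} = \frac{-15006 - 46687}{199340 + 38173} = - \frac{61693}{237513}$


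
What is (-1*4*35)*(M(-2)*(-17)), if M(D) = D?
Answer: -4760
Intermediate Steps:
(-1*4*35)*(M(-2)*(-17)) = (-1*4*35)*(-2*(-17)) = -4*35*34 = -140*34 = -4760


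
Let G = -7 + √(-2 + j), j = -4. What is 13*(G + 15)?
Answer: 104 + 13*I*√6 ≈ 104.0 + 31.843*I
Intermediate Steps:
G = -7 + I*√6 (G = -7 + √(-2 - 4) = -7 + √(-6) = -7 + I*√6 ≈ -7.0 + 2.4495*I)
13*(G + 15) = 13*((-7 + I*√6) + 15) = 13*(8 + I*√6) = 104 + 13*I*√6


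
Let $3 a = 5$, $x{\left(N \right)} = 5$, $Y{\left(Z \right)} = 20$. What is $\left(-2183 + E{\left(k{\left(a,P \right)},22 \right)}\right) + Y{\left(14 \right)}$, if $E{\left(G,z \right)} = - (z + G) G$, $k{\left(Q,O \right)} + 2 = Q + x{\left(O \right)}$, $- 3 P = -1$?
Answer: $- \frac{20587}{9} \approx -2287.4$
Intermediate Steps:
$P = \frac{1}{3}$ ($P = \left(- \frac{1}{3}\right) \left(-1\right) = \frac{1}{3} \approx 0.33333$)
$a = \frac{5}{3}$ ($a = \frac{1}{3} \cdot 5 = \frac{5}{3} \approx 1.6667$)
$k{\left(Q,O \right)} = 3 + Q$ ($k{\left(Q,O \right)} = -2 + \left(Q + 5\right) = -2 + \left(5 + Q\right) = 3 + Q$)
$E{\left(G,z \right)} = G \left(- G - z\right)$ ($E{\left(G,z \right)} = - (G + z) G = \left(- G - z\right) G = G \left(- G - z\right)$)
$\left(-2183 + E{\left(k{\left(a,P \right)},22 \right)}\right) + Y{\left(14 \right)} = \left(-2183 - \left(3 + \frac{5}{3}\right) \left(\left(3 + \frac{5}{3}\right) + 22\right)\right) + 20 = \left(-2183 - \frac{14 \left(\frac{14}{3} + 22\right)}{3}\right) + 20 = \left(-2183 - \frac{14}{3} \cdot \frac{80}{3}\right) + 20 = \left(-2183 - \frac{1120}{9}\right) + 20 = - \frac{20767}{9} + 20 = - \frac{20587}{9}$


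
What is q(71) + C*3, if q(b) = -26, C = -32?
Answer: -122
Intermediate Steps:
q(71) + C*3 = -26 - 32*3 = -26 - 96 = -122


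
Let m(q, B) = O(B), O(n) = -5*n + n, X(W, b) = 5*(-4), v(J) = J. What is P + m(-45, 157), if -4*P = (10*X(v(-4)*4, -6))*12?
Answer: -28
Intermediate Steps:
X(W, b) = -20
O(n) = -4*n
m(q, B) = -4*B
P = 600 (P = -10*(-20)*12/4 = -(-50)*12 = -¼*(-2400) = 600)
P + m(-45, 157) = 600 - 4*157 = 600 - 628 = -28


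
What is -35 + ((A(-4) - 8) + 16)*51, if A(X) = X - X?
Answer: 373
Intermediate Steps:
A(X) = 0
-35 + ((A(-4) - 8) + 16)*51 = -35 + ((0 - 8) + 16)*51 = -35 + (-8 + 16)*51 = -35 + 8*51 = -35 + 408 = 373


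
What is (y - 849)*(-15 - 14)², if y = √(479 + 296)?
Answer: -714009 + 4205*√31 ≈ -6.9060e+5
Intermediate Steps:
y = 5*√31 (y = √775 = 5*√31 ≈ 27.839)
(y - 849)*(-15 - 14)² = (5*√31 - 849)*(-15 - 14)² = (-849 + 5*√31)*(-29)² = (-849 + 5*√31)*841 = -714009 + 4205*√31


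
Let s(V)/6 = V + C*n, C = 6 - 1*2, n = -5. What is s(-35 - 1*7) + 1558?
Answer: 1186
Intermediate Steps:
C = 4 (C = 6 - 2 = 4)
s(V) = -120 + 6*V (s(V) = 6*(V + 4*(-5)) = 6*(V - 20) = 6*(-20 + V) = -120 + 6*V)
s(-35 - 1*7) + 1558 = (-120 + 6*(-35 - 1*7)) + 1558 = (-120 + 6*(-35 - 7)) + 1558 = (-120 + 6*(-42)) + 1558 = (-120 - 252) + 1558 = -372 + 1558 = 1186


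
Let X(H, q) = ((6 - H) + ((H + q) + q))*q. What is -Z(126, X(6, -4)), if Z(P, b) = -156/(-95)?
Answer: -156/95 ≈ -1.6421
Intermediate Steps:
X(H, q) = q*(6 + 2*q) (X(H, q) = ((6 - H) + (H + 2*q))*q = (6 + 2*q)*q = q*(6 + 2*q))
Z(P, b) = 156/95 (Z(P, b) = -156*(-1/95) = 156/95)
-Z(126, X(6, -4)) = -1*156/95 = -156/95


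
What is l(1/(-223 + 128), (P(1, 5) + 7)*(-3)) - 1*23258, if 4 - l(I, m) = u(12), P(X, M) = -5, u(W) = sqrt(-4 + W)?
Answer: -23254 - 2*sqrt(2) ≈ -23257.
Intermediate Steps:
l(I, m) = 4 - 2*sqrt(2) (l(I, m) = 4 - sqrt(-4 + 12) = 4 - sqrt(8) = 4 - 2*sqrt(2))
l(1/(-223 + 128), (P(1, 5) + 7)*(-3)) - 1*23258 = (4 - 2*sqrt(2)) - 1*23258 = (4 - 2*sqrt(2)) - 23258 = -23254 - 2*sqrt(2)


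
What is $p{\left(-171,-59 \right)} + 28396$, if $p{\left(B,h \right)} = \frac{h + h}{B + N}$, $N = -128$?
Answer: $\frac{8490522}{299} \approx 28396.0$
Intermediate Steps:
$p{\left(B,h \right)} = \frac{2 h}{-128 + B}$ ($p{\left(B,h \right)} = \frac{h + h}{B - 128} = \frac{2 h}{-128 + B}$)
$p{\left(-171,-59 \right)} + 28396 = 2 \left(-59\right) \frac{1}{-128 - 171} + 28396 = 2 \left(-59\right) \frac{1}{-299} + 28396 = 2 \left(-59\right) \left(- \frac{1}{299}\right) + 28396 = \frac{118}{299} + 28396 = \frac{8490522}{299}$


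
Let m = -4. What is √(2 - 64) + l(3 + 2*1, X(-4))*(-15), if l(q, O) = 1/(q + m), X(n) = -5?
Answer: -15 + I*√62 ≈ -15.0 + 7.874*I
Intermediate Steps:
l(q, O) = 1/(-4 + q) (l(q, O) = 1/(q - 4) = 1/(-4 + q))
√(2 - 64) + l(3 + 2*1, X(-4))*(-15) = √(2 - 64) - 15/(-4 + (3 + 2*1)) = √(-62) - 15/(-4 + (3 + 2)) = I*√62 - 15/(-4 + 5) = I*√62 - 15/1 = I*√62 + 1*(-15) = I*√62 - 15 = -15 + I*√62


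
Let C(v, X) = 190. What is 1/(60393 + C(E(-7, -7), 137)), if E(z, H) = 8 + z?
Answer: 1/60583 ≈ 1.6506e-5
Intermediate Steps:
1/(60393 + C(E(-7, -7), 137)) = 1/(60393 + 190) = 1/60583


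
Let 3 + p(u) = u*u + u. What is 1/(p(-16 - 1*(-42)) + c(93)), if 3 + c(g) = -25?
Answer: 1/671 ≈ 0.0014903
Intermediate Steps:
c(g) = -28 (c(g) = -3 - 25 = -28)
p(u) = -3 + u + u² (p(u) = -3 + (u*u + u) = -3 + (u² + u) = -3 + (u + u²) = -3 + u + u²)
1/(p(-16 - 1*(-42)) + c(93)) = 1/((-3 + (-16 - 1*(-42)) + (-16 - 1*(-42))²) - 28) = 1/((-3 + (-16 + 42) + (-16 + 42)²) - 28) = 1/((-3 + 26 + 26²) - 28) = 1/((-3 + 26 + 676) - 28) = 1/(699 - 28) = 1/671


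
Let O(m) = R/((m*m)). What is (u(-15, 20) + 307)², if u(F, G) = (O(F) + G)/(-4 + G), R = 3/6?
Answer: 4925740798801/51840000 ≈ 95018.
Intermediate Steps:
R = ½ (R = 3*(⅙) = ½ ≈ 0.50000)
O(m) = 1/(2*m²) (O(m) = 1/(2*((m*m))) = 1/(2*(m²)) = 1/(2*m²))
u(F, G) = (G + 1/(2*F²))/(-4 + G) (u(F, G) = (1/(2*F²) + G)/(-4 + G) = (G + 1/(2*F²))/(-4 + G))
(u(-15, 20) + 307)² = ((½ + 20*(-15)²)/((-15)²*(-4 + 20)) + 307)² = ((1/225)*(½ + 20*225)/16 + 307)² = ((1/225)*(1/16)*(½ + 4500) + 307)² = ((1/225)*(1/16)*(9001/2) + 307)² = (9001/7200 + 307)² = (2219401/7200)² = 4925740798801/51840000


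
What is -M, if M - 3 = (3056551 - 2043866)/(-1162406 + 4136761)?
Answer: -1987150/594871 ≈ -3.3405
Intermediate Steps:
M = 1987150/594871 (M = 3 + (3056551 - 2043866)/(-1162406 + 4136761) = 3 + 1012685/2974355 = 3 + 1012685*(1/2974355) = 3 + 202537/594871 = 1987150/594871 ≈ 3.3405)
-M = -1*1987150/594871 = -1987150/594871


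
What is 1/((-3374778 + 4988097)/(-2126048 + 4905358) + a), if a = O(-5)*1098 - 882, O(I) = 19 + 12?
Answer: 2779310/92152415679 ≈ 3.0160e-5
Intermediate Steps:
O(I) = 31
a = 33156 (a = 31*1098 - 882 = 34038 - 882 = 33156)
1/((-3374778 + 4988097)/(-2126048 + 4905358) + a) = 1/((-3374778 + 4988097)/(-2126048 + 4905358) + 33156) = 1/(1613319/2779310 + 33156) = 1/(92152415679/2779310) = 2779310/92152415679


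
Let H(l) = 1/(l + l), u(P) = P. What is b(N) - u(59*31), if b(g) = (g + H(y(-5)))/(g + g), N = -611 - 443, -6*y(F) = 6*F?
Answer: -38544781/21080 ≈ -1828.5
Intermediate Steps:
y(F) = -F
H(l) = 1/(2*l)
N = -1054
b(g) = (1/10 + g)/(2*g) (b(g) = (g + 1/(2*((-1*(-5)))))/(g + g) = (g + (1/2)/5)/((2*g)) = (g + (1/2)*(1/5))*(1/(2*g)) = (g + 1/10)*(1/(2*g)) = (1/10 + g)*(1/(2*g)) = (1/10 + g)/(2*g))
b(N) - u(59*31) = (1/20)*(1 + 10*(-1054))/(-1054) - 59*31 = (1/20)*(-1/1054)*(1 - 10540) - 1*1829 = (1/20)*(-1/1054)*(-10539) - 1829 = 10539/21080 - 1829 = -38544781/21080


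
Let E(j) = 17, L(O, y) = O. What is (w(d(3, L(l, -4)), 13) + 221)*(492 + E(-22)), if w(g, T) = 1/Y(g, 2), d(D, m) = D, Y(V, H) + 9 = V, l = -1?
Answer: 674425/6 ≈ 1.1240e+5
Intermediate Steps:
Y(V, H) = -9 + V
w(g, T) = 1/(-9 + g)
(w(d(3, L(l, -4)), 13) + 221)*(492 + E(-22)) = (1/(-9 + 3) + 221)*(492 + 17) = (1/(-6) + 221)*509 = (-⅙ + 221)*509 = (1325/6)*509 = 674425/6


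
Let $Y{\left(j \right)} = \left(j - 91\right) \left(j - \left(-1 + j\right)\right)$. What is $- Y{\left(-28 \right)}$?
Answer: $119$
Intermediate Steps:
$Y{\left(j \right)} = -91 + j$ ($Y{\left(j \right)} = \left(-91 + j\right) 1 = -91 + j$)
$- Y{\left(-28 \right)} = - (-91 - 28) = \left(-1\right) \left(-119\right) = 119$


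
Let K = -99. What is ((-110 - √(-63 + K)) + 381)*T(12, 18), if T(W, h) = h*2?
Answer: 9756 - 324*I*√2 ≈ 9756.0 - 458.21*I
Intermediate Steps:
T(W, h) = 2*h
((-110 - √(-63 + K)) + 381)*T(12, 18) = ((-110 - √(-63 - 99)) + 381)*(2*18) = ((-110 - √(-162)) + 381)*36 = ((-110 - 9*I*√2) + 381)*36 = (271 - 9*I*√2)*36 = 9756 - 324*I*√2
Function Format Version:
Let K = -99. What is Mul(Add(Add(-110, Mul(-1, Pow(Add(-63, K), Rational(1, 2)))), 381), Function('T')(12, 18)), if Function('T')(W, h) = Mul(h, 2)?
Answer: Add(9756, Mul(-324, I, Pow(2, Rational(1, 2)))) ≈ Add(9756.0, Mul(-458.21, I))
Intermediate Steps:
Function('T')(W, h) = Mul(2, h)
Mul(Add(Add(-110, Mul(-1, Pow(Add(-63, K), Rational(1, 2)))), 381), Function('T')(12, 18)) = Mul(Add(Add(-110, Mul(-1, Pow(Add(-63, -99), Rational(1, 2)))), 381), Mul(2, 18)) = Mul(Add(Add(-110, Mul(-1, Pow(-162, Rational(1, 2)))), 381), 36) = Mul(Add(Add(-110, Mul(-1, Mul(9, I, Pow(2, Rational(1, 2))))), 381), 36) = Mul(Add(Add(-110, Mul(-9, I, Pow(2, Rational(1, 2)))), 381), 36) = Mul(Add(271, Mul(-9, I, Pow(2, Rational(1, 2)))), 36) = Add(9756, Mul(-324, I, Pow(2, Rational(1, 2))))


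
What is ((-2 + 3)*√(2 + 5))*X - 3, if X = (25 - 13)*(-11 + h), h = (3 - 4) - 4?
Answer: -3 - 192*√7 ≈ -510.98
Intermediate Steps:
h = -5 (h = -1 - 4 = -5)
X = -192 (X = (25 - 13)*(-11 - 5) = 12*(-16) = -192)
((-2 + 3)*√(2 + 5))*X - 3 = ((-2 + 3)*√(2 + 5))*(-192) - 3 = (1*√7)*(-192) - 3 = √7*(-192) - 3 = -192*√7 - 3 = -3 - 192*√7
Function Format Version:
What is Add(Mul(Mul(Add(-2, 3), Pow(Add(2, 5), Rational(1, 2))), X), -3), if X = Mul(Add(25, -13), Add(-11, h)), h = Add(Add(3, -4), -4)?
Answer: Add(-3, Mul(-192, Pow(7, Rational(1, 2)))) ≈ -510.98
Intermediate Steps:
h = -5 (h = Add(-1, -4) = -5)
X = -192 (X = Mul(Add(25, -13), Add(-11, -5)) = Mul(12, -16) = -192)
Add(Mul(Mul(Add(-2, 3), Pow(Add(2, 5), Rational(1, 2))), X), -3) = Add(Mul(Mul(Add(-2, 3), Pow(Add(2, 5), Rational(1, 2))), -192), -3) = Add(Mul(Mul(1, Pow(7, Rational(1, 2))), -192), -3) = Add(Mul(Pow(7, Rational(1, 2)), -192), -3) = Add(Mul(-192, Pow(7, Rational(1, 2))), -3) = Add(-3, Mul(-192, Pow(7, Rational(1, 2))))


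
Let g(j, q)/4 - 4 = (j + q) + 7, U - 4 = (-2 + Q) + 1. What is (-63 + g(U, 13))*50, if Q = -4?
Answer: 1450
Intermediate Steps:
U = -1 (U = 4 + ((-2 - 4) + 1) = 4 + (-6 + 1) = 4 - 5 = -1)
g(j, q) = 44 + 4*j + 4*q (g(j, q) = 16 + 4*((j + q) + 7) = 16 + 4*(7 + j + q) = 16 + (28 + 4*j + 4*q) = 44 + 4*j + 4*q)
(-63 + g(U, 13))*50 = (-63 + (44 + 4*(-1) + 4*13))*50 = (-63 + (44 - 4 + 52))*50 = (-63 + 92)*50 = 29*50 = 1450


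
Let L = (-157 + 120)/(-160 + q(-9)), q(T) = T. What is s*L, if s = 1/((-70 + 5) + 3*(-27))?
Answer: -37/24674 ≈ -0.0014996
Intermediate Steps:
s = -1/146 (s = 1/(-65 - 81) = 1/(-146) = -1/146 ≈ -0.0068493)
L = 37/169 (L = (-157 + 120)/(-160 - 9) = -37/(-169) = -37*(-1/169) = 37/169 ≈ 0.21894)
s*L = -1/146*37/169 = -37/24674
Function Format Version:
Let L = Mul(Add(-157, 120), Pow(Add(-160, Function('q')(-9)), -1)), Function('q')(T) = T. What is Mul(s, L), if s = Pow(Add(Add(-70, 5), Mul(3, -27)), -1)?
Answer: Rational(-37, 24674) ≈ -0.0014996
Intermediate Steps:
s = Rational(-1, 146) (s = Pow(Add(-65, -81), -1) = Pow(-146, -1) = Rational(-1, 146) ≈ -0.0068493)
L = Rational(37, 169) (L = Mul(Add(-157, 120), Pow(Add(-160, -9), -1)) = Mul(-37, Pow(-169, -1)) = Mul(-37, Rational(-1, 169)) = Rational(37, 169) ≈ 0.21894)
Mul(s, L) = Mul(Rational(-1, 146), Rational(37, 169)) = Rational(-37, 24674)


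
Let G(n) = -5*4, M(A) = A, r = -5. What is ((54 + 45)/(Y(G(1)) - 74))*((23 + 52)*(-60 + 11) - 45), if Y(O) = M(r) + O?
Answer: 3720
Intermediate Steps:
G(n) = -20
Y(O) = -5 + O
((54 + 45)/(Y(G(1)) - 74))*((23 + 52)*(-60 + 11) - 45) = ((54 + 45)/((-5 - 20) - 74))*((23 + 52)*(-60 + 11) - 45) = (99/(-25 - 74))*(75*(-49) - 45) = (99/(-99))*(-3675 - 45) = (99*(-1/99))*(-3720) = -1*(-3720) = 3720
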